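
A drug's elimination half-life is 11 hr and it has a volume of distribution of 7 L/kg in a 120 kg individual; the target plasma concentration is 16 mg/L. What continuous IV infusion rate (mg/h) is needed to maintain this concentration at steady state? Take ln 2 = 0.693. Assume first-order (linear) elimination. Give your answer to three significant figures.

Total Vd = 7 × 120 = 840.0 L
CL = 0.693 × Vd / t½ = 0.693 × 840.0 / 11 = 52.92 L/h
Infusion rate = CL × Css = 52.92 × 16 = 846.7 mg/h

847 mg/h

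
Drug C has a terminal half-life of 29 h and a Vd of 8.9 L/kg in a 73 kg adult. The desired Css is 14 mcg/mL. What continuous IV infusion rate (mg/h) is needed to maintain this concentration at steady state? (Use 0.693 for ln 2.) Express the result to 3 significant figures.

217 mg/h

Vd = 8.9 L/kg × 73 kg = 649.7 L
CL = 0.693 × Vd / t½ = 0.693 × 649.7 / 29 = 15.53 L/h
Infusion rate = CL × Css = 15.53 × 14 = 217.4 mg/h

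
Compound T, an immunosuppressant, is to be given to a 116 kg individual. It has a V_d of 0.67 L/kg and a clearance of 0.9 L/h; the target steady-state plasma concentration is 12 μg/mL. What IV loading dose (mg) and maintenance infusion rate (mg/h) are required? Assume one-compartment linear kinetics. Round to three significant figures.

Vd = 0.67 L/kg × 116 kg = 77.72 L
LD = Vd · C_target = 77.72 × 12 = 932.6 mg
Maintenance: replace elimination → rate = CL × Css = 0.9000 × 12 = 10.80 mg/h

(a) 933 mg; (b) 10.8 mg/h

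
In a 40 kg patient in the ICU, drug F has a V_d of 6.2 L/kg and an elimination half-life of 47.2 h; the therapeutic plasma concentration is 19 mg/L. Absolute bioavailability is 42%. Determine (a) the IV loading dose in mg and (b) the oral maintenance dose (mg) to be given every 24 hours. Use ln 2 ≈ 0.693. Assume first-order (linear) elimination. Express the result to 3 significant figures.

Vd = 6.2 L/kg × 40 kg = 248.0 L
LD = Vd × C = 248.0 × 19 = 4712 mg
CL = 0.693 × Vd / t½ = 0.693 × 248.0 / 47.2 = 3.641 L/h
D = CL × Css × τ / F = 3.641 × 19 × 24 / 0.42 = 3953 mg

(a) 4710 mg; (b) 3950 mg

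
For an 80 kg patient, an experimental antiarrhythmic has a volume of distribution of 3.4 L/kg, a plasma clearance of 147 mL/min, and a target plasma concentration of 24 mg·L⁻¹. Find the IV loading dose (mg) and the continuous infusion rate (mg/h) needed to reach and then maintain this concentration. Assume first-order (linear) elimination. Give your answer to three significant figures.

Total Vd = 3.4 × 80 = 272.0 L
LD = Vd · C_target = 272.0 × 24 = 6528 mg
Convert clearance: 147 mL/min × 60 min/h ÷ 1000 mL/L = 8.820 L/h
Maintenance: replace elimination → rate = CL × Css = 8.820 × 24 = 211.7 mg/h

(a) 6530 mg; (b) 212 mg/h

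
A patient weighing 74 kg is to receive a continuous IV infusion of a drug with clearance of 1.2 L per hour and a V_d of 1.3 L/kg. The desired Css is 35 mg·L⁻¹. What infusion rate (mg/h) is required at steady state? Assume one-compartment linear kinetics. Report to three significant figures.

42.0 mg/h

Infusion rate = CL · Css = 1.200 L/h × 35 mg/L = 42.00 mg/h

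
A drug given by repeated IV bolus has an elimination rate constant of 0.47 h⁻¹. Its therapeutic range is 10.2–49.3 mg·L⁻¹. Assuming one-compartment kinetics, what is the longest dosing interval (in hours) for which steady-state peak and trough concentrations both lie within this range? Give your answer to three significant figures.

Between IV bolus doses, concentration decays as C = C₀·e^(−kτ), so C_peak/C_trough = e^(kτ).
τ_max = ln(C_peak/C_trough) / k = ln(49.3/10.2) / 0.4700 = 1.576 / 0.4700 = 3.353 h

3.35 h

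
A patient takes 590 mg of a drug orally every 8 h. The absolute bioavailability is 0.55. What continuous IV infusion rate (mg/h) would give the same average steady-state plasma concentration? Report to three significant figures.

40.6 mg/h

Equivalent systemic input: infusion rate = F·D/τ.
Rate = 0.55 × 590 / 8 = 40.56 mg/h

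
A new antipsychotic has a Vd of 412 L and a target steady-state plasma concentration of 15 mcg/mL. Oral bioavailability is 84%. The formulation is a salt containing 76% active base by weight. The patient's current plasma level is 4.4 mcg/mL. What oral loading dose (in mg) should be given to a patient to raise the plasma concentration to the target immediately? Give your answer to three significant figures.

The loading dose fills Vd to the target concentration.
Concentration deficit ΔC = 15 − 4.4 = 10.60 mg/L
LD = Vd × ΔC / F / S = 412.0 × 10.60 / 0.84 / 0.76 = 6841 mg

6840 mg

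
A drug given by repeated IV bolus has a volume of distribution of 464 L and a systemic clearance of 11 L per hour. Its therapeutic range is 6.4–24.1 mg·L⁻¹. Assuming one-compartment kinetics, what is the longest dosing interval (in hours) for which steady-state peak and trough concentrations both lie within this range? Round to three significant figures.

k = CL / Vd = 11.00 / 464.0 = 0.02371 h⁻¹
Between IV bolus doses, concentration decays as C = C₀·e^(−kτ), so C_peak/C_trough = e^(kτ).
τ_max = ln(C_peak/C_trough) / k = ln(24.1/6.4) / 0.02371 = 1.326 / 0.02371 = 55.93 h

55.9 h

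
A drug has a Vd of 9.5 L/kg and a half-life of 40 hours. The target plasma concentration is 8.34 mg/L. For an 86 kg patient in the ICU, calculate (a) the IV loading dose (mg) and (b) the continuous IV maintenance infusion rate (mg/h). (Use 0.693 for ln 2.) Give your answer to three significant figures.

(a) 6810 mg; (b) 118 mg/h

Vd = 9.5 L/kg × 86 kg = 817.0 L
LD = Vd × C = 817.0 × 8.34 = 6814 mg
CL = 0.693 × Vd / t½ = 0.693 × 817.0 / 40 = 14.15 L/h
Infusion rate = CL × Css = 14.15 × 8.34 = 118.0 mg/h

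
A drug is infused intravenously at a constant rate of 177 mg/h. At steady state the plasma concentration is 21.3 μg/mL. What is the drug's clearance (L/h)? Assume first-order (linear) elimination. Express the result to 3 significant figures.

At steady state, infusion rate = CL × Css, so CL = rate / Css.
CL = 177 / 21.3 = 8.310 L/h

8.31 L/h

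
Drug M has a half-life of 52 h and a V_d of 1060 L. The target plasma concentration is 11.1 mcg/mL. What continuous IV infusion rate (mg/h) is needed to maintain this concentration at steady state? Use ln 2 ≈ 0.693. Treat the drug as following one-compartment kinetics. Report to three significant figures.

157 mg/h

k = 0.693/52 = 0.01333 h⁻¹, so CL = k·Vd = 0.01333 × 1060 = 14.13 L/h
Infusion rate = CL × Css = 14.13 × 11.1 = 156.8 mg/h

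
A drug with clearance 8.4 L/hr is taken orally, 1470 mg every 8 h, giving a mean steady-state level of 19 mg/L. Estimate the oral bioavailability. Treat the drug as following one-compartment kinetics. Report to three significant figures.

F·D/τ = CL·Css at steady state → F = CL·Css·τ / D.
F = 8.4 × 19 × 8 / 1470 = 0.869

0.869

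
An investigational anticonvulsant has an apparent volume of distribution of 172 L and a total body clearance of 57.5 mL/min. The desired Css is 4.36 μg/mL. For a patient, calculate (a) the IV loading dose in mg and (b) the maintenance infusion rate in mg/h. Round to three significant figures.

Loading dose = Vd × C = 172.0 × 4.36 = 749.9 mg
CL = 57.5 mL/min = 57.5 × 0.06 = 3.450 L/h
Maintenance: replace elimination → rate = CL × Css = 3.450 × 4.36 = 15.04 mg/h

(a) 750 mg; (b) 15.0 mg/h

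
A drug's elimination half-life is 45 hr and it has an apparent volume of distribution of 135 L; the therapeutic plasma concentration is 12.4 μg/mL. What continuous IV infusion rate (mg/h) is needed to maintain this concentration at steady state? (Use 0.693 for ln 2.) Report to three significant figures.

25.8 mg/h

CL = ln 2 · Vd / t½ = 0.693 × 135.0 / 45 = 2.079 L/h
Infusion rate = CL × Css = 2.079 × 12.4 = 25.78 mg/h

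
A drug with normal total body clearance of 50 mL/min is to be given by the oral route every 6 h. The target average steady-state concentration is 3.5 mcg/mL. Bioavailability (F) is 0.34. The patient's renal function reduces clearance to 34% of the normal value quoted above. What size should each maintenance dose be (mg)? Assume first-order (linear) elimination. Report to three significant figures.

CL = 50 mL/min × 60/1000 = 3.000 L/h
Patient clearance = 0.34 × 3.000 = 1.020 L/h
At steady state, dose per interval replaces the amount cleared in that interval: F·D/τ = CL·Css.
D = CL × Css × τ / F = 1.020 × 3.5 × 6 / 0.34 = 63.00 mg

63.0 mg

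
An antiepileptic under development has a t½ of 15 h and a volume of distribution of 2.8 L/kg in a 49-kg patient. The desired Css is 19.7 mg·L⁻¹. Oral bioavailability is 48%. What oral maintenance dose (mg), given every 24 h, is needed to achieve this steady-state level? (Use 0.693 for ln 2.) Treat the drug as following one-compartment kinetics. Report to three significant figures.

Vd(total) = 49 kg × 2.8 L/kg = 137.2 L
k = 0.693/15 = 0.04620 h⁻¹, so CL = k·Vd = 0.04620 × 137.2 = 6.339 L/h
D = CL × Css × τ / F = 6.339 × 19.7 × 24 / 0.48 = 6244 mg

6240 mg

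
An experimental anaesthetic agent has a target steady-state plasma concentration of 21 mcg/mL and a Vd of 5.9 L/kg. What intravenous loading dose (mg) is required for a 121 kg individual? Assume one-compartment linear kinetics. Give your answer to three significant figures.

15000 mg

Total Vd = 5.9 × 121 = 713.9 L
LD = Vd × C = 713.9 × 21.00 = 14990 mg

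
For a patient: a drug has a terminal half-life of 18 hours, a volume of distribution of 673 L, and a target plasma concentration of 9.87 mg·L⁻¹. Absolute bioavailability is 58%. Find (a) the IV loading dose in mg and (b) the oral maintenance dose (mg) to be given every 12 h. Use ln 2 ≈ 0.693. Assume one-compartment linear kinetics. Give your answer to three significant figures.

LD = Vd × C = 673.0 × 9.87 = 6643 mg
CL = 0.693 × Vd / t½ = 0.693 × 673.0 / 18 = 25.91 L/h
D = CL × Css × τ / F = 25.91 × 9.87 × 12 / 0.58 = 5291 mg

(a) 6640 mg; (b) 5290 mg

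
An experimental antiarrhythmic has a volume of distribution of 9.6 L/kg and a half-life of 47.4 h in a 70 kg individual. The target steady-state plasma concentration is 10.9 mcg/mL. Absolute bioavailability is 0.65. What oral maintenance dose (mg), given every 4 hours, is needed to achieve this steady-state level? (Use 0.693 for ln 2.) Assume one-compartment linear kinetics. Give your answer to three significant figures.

Vd(total) = 70 kg × 9.6 L/kg = 672.0 L
CL = ln 2 · Vd / t½ = 0.693 × 672.0 / 47.4 = 9.825 L/h
D = CL × Css × τ / F = 9.825 × 10.9 × 4 / 0.65 = 659.0 mg

659 mg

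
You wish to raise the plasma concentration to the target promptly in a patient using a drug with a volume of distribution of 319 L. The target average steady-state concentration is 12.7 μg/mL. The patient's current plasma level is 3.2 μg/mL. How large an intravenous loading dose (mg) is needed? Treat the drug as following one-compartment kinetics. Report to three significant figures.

Concentration deficit ΔC = 12.7 − 3.2 = 9.500 mg/L
LD = Vd × ΔC = 319.0 × 9.500 = 3031 mg

3030 mg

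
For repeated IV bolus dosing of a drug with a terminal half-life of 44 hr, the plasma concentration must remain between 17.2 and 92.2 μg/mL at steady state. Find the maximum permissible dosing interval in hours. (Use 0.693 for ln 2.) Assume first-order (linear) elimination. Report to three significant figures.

107 h

k = 0.693 / t½ = 0.693 / 44 = 0.01575 h⁻¹
Between IV bolus doses, concentration decays as C = C₀·e^(−kτ), so C_peak/C_trough = e^(kτ).
τ_max = ln(C_peak/C_trough) / k = ln(92.2/17.2) / 0.01575 = 1.679 / 0.01575 = 106.6 h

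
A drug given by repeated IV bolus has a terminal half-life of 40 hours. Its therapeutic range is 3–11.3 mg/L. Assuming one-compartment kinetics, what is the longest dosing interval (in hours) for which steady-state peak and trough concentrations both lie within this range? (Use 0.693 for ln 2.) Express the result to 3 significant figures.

k = 0.693 / t½ = 0.693 / 40 = 0.01733 h⁻¹
Between IV bolus doses, concentration decays as C = C₀·e^(−kτ), so C_peak/C_trough = e^(kτ).
τ_max = ln(C_peak/C_trough) / k = ln(11.3/3) / 0.01733 = 1.326 / 0.01733 = 76.51 h

76.5 h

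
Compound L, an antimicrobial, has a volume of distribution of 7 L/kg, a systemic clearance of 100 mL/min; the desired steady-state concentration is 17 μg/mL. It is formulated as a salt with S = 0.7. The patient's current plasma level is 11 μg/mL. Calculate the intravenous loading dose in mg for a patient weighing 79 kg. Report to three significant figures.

Vd(total) = 79 kg × 7 L/kg = 553.0 L
Concentration deficit ΔC = 17 − 11 = 6.000 mg/L
LD = Vd × ΔC / S = 553.0 × 6.000 / 0.7 = 4740 mg

4740 mg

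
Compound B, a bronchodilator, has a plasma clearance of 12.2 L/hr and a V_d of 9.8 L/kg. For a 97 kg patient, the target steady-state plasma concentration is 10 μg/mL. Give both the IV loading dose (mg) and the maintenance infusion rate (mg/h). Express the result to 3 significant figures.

(a) 9510 mg; (b) 122 mg/h

Total Vd = 9.8 × 97 = 950.6 L
Loading dose = Vd × C = 950.6 × 10 = 9506 mg
Infusion rate = 12.20 L/h × 10 mg/L = 122.0 mg/h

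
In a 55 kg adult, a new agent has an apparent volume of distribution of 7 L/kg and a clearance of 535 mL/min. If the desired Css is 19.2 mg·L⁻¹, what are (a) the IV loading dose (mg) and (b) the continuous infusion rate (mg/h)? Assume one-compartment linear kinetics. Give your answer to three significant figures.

(a) 7390 mg; (b) 616 mg/h

Vd = 7 L/kg × 55 kg = 385.0 L
Loading dose = Vd × C = 385.0 × 19.2 = 7392 mg
CL = 535 mL/min × 60/1000 = 32.10 L/h
Maintenance: replace elimination → rate = CL × Css = 32.10 × 19.2 = 616.3 mg/h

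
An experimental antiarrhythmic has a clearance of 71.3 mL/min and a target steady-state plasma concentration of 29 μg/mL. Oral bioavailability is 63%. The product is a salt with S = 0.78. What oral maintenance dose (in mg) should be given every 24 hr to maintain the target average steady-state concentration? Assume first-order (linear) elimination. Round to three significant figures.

CL = 71.3 mL/min × 60/1000 = 4.278 L/h
D = CL × Css × τ / F / S = 4.278 × 29 × 24 / 0.63 / 0.78 = 6059 mg

6060 mg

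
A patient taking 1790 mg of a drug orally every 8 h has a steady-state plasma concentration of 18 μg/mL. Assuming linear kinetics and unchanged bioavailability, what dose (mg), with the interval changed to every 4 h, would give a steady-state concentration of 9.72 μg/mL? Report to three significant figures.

483 mg

For first-order elimination, Css ∝ F·D/(CL·τ); F and CL are unchanged, so Css ∝ D/τ.
D₂ = D₁ × (Css,target / Css,current) × (τ₂/τ₁) = 1790 × (9.72/18) × (4/8) = 483.3 mg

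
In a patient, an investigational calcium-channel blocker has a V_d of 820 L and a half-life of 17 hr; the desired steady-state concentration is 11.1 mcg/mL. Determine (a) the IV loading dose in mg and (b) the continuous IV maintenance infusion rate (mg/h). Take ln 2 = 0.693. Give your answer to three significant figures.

(a) 9100 mg; (b) 371 mg/h

LD = Vd × C = 820.0 × 11.1 = 9102 mg
CL = 0.693 × Vd / t½ = 0.693 × 820.0 / 17 = 33.43 L/h
Infusion rate = CL × Css = 33.43 × 11.1 = 371.1 mg/h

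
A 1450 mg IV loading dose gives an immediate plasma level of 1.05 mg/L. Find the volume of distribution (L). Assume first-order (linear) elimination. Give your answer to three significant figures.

1380 L

Immediately after an IV bolus, C₀ = Dose / Vd, so Vd = Dose / C₀.
Vd = 1450 / 1.05 = 1381 L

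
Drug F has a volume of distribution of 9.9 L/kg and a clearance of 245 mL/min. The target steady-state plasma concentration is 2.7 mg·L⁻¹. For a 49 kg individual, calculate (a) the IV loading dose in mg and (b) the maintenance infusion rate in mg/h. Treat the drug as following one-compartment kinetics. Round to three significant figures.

(a) 1310 mg; (b) 39.7 mg/h

Vd(total) = 49 kg × 9.9 L/kg = 485.1 L
Loading: fill Vd to C_target → 485.1 L × 2.7 mg/L = 1310 mg
CL = 245 mL/min × 60/1000 = 14.70 L/h
Maintenance: replace elimination → rate = CL × Css = 14.70 × 2.7 = 39.69 mg/h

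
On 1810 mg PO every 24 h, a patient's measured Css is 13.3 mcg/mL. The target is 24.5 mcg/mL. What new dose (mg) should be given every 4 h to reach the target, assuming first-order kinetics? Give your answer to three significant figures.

556 mg

For first-order elimination, Css ∝ F·D/(CL·τ); F and CL are unchanged, so Css ∝ D/τ.
D₂ = D₁ × (Css,target / Css,current) × (τ₂/τ₁) = 1810 × (24.5/13.3) × (4/24) = 555.7 mg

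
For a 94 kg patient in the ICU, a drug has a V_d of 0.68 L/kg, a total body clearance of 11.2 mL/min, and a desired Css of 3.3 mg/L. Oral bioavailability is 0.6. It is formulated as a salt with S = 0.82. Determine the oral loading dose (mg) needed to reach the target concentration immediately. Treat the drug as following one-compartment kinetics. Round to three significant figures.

429 mg

Total Vd = 0.68 × 94 = 63.92 L
LD = Vd × C / F / S = 63.92 × 3.300 / 0.6 / 0.82 = 428.7 mg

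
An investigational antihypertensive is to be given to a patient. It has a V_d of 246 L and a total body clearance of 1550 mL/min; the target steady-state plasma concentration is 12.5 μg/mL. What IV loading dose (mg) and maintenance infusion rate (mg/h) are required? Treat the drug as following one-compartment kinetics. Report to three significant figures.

(a) 3080 mg; (b) 1160 mg/h

Loading: fill Vd to C_target → 246.0 L × 12.5 mg/L = 3075 mg
Convert clearance: 1550 mL/min × 60 min/h ÷ 1000 mL/L = 93.00 L/h
Infusion rate = 93.00 L/h × 12.5 mg/L = 1163 mg/h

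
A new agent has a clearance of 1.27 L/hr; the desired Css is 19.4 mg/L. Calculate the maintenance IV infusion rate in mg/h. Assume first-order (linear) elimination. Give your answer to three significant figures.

24.6 mg/h

R₀ = 1.270 × 19.4 = 24.64 mg/h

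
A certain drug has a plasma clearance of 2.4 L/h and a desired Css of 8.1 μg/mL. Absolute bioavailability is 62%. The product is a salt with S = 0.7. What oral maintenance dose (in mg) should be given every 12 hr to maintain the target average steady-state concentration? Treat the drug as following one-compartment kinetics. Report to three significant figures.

D = CL × Css × τ / F / S = 2.400 × 8.1 × 12 / 0.62 / 0.7 = 537.5 mg

538 mg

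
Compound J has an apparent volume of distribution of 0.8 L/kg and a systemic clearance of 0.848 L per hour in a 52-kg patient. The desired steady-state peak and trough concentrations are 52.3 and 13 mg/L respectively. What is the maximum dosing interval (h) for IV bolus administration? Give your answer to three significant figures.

68.3 h

Total Vd = 0.8 × 52 = 41.60 L
k = CL / Vd = 0.8480 / 41.60 = 0.02038 h⁻¹
Between IV bolus doses, concentration decays as C = C₀·e^(−kτ), so C_peak/C_trough = e^(kτ).
τ_max = ln(C_peak/C_trough) / k = ln(52.3/13) / 0.02038 = 1.392 / 0.02038 = 68.30 h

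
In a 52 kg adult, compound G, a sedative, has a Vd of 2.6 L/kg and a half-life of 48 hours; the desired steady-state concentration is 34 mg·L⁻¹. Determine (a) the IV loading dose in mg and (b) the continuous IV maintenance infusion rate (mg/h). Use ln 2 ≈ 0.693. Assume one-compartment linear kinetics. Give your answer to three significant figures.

Vd(total) = 52 kg × 2.6 L/kg = 135.2 L
LD = Vd × C = 135.2 × 34 = 4597 mg
CL = 0.693 × Vd / t½ = 0.693 × 135.2 / 48 = 1.952 L/h
Infusion rate = CL × Css = 1.952 × 34 = 66.37 mg/h

(a) 4600 mg; (b) 66.4 mg/h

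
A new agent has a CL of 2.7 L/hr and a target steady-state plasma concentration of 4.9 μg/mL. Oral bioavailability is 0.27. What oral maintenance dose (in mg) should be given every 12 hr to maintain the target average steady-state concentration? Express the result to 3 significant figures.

588 mg

D = CL × Css × τ / F = 2.700 × 4.9 × 12 / 0.27 = 588.0 mg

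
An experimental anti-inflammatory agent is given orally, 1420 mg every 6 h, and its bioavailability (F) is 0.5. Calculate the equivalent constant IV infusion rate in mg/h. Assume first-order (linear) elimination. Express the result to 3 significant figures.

Equivalent systemic input: infusion rate = F·D/τ.
Rate = 0.5 × 1420 / 6 = 118.3 mg/h

118 mg/h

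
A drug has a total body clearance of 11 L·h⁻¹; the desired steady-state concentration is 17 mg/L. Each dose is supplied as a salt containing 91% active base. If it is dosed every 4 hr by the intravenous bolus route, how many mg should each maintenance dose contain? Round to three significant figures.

At steady state, dose per interval replaces the amount cleared in that interval: S·D/τ = CL·Css.
D = CL × Css × τ / S = 11.00 × 17 × 4 / 0.91 = 822.0 mg

822 mg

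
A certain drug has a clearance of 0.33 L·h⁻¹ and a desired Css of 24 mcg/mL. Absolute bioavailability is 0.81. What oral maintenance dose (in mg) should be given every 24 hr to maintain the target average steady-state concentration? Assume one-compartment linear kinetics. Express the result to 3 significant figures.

235 mg

D = CL × Css × τ / F = 0.3300 × 24 × 24 / 0.81 = 234.7 mg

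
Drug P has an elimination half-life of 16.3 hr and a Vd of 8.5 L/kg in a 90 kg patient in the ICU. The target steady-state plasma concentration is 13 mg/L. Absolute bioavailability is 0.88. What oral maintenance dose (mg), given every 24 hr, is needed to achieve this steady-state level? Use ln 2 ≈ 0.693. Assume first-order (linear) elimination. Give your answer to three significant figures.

Vd = 8.5 L/kg × 90 kg = 765.0 L
k = 0.693/16.3 = 0.04252 h⁻¹, so CL = k·Vd = 0.04252 × 765.0 = 32.53 L/h
D = CL × Css × τ / F = 32.53 × 13 × 24 / 0.88 = 11530 mg

11500 mg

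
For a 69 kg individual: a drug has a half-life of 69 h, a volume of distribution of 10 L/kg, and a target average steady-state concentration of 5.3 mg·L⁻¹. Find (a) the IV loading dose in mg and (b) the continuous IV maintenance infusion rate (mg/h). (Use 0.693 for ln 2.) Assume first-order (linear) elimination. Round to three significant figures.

(a) 3660 mg; (b) 36.7 mg/h

Vd(total) = 69 kg × 10 L/kg = 690.0 L
LD = Vd × C = 690.0 × 5.3 = 3657 mg
CL = 0.693 × Vd / t½ = 0.693 × 690.0 / 69 = 6.930 L/h
Infusion rate = CL × Css = 6.930 × 5.3 = 36.73 mg/h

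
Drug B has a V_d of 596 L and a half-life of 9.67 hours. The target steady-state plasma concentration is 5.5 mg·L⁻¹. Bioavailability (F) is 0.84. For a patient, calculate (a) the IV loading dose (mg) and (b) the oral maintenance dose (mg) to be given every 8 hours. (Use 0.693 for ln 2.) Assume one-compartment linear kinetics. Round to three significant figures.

LD = Vd × C = 596.0 × 5.5 = 3278 mg
CL = 0.693 × Vd / t½ = 0.693 × 596.0 / 9.67 = 42.71 L/h
D = CL × Css × τ / F = 42.71 × 5.5 × 8 / 0.84 = 2237 mg

(a) 3280 mg; (b) 2240 mg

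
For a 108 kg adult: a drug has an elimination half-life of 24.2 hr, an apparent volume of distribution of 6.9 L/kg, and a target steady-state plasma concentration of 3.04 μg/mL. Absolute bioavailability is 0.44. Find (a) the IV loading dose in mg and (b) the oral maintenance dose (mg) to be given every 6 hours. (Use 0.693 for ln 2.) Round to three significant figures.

Total Vd = 6.9 × 108 = 745.2 L
LD = Vd × C = 745.2 × 3.04 = 2265 mg
CL = 0.693 × Vd / t½ = 0.693 × 745.2 / 24.2 = 21.34 L/h
D = CL × Css × τ / F = 21.34 × 3.04 × 6 / 0.44 = 884.6 mg

(a) 2270 mg; (b) 885 mg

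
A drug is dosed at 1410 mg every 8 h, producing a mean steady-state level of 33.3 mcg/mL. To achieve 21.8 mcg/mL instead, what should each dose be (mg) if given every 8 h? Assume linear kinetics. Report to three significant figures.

With linear kinetics, Css is proportional to dose rate (D/τ) at fixed clearance.
D₂ = D₁ × (Css,target / Css,current) = 1410 × 21.8/33.3 = 923.1 mg

923 mg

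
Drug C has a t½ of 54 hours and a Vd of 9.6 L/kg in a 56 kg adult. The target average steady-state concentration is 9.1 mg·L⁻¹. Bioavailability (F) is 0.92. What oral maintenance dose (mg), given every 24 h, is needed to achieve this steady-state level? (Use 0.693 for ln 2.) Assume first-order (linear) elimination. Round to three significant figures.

Total Vd = 9.6 × 56 = 537.6 L
CL = ln 2 · Vd / t½ = 0.693 × 537.6 / 54 = 6.899 L/h
D = CL × Css × τ / F = 6.899 × 9.1 × 24 / 0.92 = 1638 mg

1640 mg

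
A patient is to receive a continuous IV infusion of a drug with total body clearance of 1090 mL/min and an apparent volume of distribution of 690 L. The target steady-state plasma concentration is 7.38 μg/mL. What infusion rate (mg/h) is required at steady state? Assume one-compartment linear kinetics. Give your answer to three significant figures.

483 mg/h

CL = 1090 mL/min × 60/1000 = 65.40 L/h
Vd does not affect the maintenance rate; only clearance governs steady-state input.
Rate = CL × Css = 65.40 × 7.38 = 482.7 mg/h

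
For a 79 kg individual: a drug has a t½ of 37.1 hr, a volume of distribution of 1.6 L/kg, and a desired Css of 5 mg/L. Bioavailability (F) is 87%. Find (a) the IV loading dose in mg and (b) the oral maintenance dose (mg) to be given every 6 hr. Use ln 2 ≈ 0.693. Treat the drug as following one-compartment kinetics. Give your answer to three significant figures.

(a) 632 mg; (b) 81.4 mg

Vd = 1.6 L/kg × 79 kg = 126.4 L
LD = Vd × C = 126.4 × 5 = 632.0 mg
CL = 0.693 × Vd / t½ = 0.693 × 126.4 / 37.1 = 2.361 L/h
D = CL × Css × τ / F = 2.361 × 5 × 6 / 0.87 = 81.41 mg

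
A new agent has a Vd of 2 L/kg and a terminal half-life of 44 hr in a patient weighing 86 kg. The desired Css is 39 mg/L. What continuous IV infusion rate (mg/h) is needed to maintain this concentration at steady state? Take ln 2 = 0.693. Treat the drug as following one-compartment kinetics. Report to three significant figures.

Vd(total) = 86 kg × 2 L/kg = 172.0 L
CL = 0.693 × Vd / t½ = 0.693 × 172.0 / 44 = 2.709 L/h
Infusion rate = CL × Css = 2.709 × 39 = 105.7 mg/h

106 mg/h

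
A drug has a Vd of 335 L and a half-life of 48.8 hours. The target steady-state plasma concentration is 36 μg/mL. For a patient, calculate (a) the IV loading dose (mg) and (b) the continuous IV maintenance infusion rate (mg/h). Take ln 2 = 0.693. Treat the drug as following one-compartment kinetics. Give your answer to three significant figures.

(a) 12100 mg; (b) 171 mg/h

LD = Vd × C = 335.0 × 36 = 12060 mg
CL = 0.693 × Vd / t½ = 0.693 × 335.0 / 48.8 = 4.757 L/h
Infusion rate = CL × Css = 4.757 × 36 = 171.3 mg/h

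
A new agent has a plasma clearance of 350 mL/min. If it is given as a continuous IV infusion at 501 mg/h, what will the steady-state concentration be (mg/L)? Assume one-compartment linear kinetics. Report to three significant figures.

23.9 mg/L

CL = 350 mL/min = 350 × 0.06 = 21.00 L/h
Css = rate / CL = 501 / 21.00 = 23.86 mg/L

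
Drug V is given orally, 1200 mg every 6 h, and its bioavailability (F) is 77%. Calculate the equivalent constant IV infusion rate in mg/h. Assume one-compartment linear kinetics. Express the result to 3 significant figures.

154 mg/h

Equivalent systemic input: infusion rate = F·D/τ.
Rate = 0.77 × 1200 / 6 = 154.0 mg/h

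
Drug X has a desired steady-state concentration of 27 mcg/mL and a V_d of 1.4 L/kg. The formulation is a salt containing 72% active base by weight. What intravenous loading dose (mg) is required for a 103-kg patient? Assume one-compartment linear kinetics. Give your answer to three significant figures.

5410 mg

Vd = 1.4 L/kg × 103 kg = 144.2 L
The loading dose fills Vd to the target concentration.
LD = Vd × C / S = 144.2 × 27.00 / 0.72 = 5408 mg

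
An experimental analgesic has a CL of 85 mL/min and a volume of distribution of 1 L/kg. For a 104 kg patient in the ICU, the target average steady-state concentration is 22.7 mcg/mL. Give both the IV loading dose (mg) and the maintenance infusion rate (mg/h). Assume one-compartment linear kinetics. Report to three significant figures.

Total Vd = 1 × 104 = 104.0 L
LD = Vd · C_target = 104.0 × 22.7 = 2361 mg
Convert clearance: 85 mL/min × 60 min/h ÷ 1000 mL/L = 5.100 L/h
Maintenance: replace elimination → rate = CL × Css = 5.100 × 22.7 = 115.8 mg/h

(a) 2360 mg; (b) 116 mg/h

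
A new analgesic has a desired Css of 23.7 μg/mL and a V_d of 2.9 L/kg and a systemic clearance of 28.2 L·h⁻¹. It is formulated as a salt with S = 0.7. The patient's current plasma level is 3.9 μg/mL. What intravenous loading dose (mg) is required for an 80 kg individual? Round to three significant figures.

Vd = 2.9 L/kg × 80 kg = 232.0 L
The loading dose fills Vd to the target concentration.
Concentration deficit ΔC = 23.7 − 3.9 = 19.80 mg/L
LD = Vd × ΔC / S = 232.0 × 19.80 / 0.7 = 6562 mg

6560 mg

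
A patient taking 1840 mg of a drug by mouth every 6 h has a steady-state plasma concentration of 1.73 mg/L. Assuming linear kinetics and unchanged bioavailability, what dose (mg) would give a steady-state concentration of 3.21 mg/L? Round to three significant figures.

With linear kinetics, Css is proportional to dose rate (D/τ) at fixed clearance.
D₂ = D₁ × (Css,target / Css,current) = 1840 × 3.21/1.73 = 3414 mg

3410 mg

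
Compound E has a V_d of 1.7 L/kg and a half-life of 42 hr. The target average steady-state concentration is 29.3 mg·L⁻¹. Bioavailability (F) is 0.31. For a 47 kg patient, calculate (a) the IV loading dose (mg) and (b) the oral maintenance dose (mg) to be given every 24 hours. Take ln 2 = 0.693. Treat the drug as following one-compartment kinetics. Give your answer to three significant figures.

Vd(total) = 47 kg × 1.7 L/kg = 79.90 L
LD = Vd × C = 79.90 × 29.3 = 2341 mg
CL = 0.693 × Vd / t½ = 0.693 × 79.90 / 42 = 1.318 L/h
D = CL × Css × τ / F = 1.318 × 29.3 × 24 / 0.31 = 2990 mg

(a) 2340 mg; (b) 2990 mg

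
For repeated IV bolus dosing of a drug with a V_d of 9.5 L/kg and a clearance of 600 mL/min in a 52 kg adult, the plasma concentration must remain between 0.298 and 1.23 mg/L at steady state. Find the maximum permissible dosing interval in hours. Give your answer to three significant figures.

19.5 h

Vd(total) = 52 kg × 9.5 L/kg = 494.0 L
CL = 600 mL/min = 600 × 0.06 = 36.00 L/h
k = CL / Vd = 36.00 / 494.0 = 0.07287 h⁻¹
Between IV bolus doses, concentration decays as C = C₀·e^(−kτ), so C_peak/C_trough = e^(kτ).
τ_max = ln(C_peak/C_trough) / k = ln(1.23/0.298) / 0.07287 = 1.418 / 0.07287 = 19.46 h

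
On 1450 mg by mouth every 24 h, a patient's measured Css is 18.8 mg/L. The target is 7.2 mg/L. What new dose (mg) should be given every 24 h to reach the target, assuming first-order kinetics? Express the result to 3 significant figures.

555 mg

For first-order elimination, Css ∝ F·D/(CL·τ); F and CL are unchanged, so Css ∝ D/τ.
D₂ = D₁ × (Css,target / Css,current) = 1450 × 7.2/18.8 = 555.3 mg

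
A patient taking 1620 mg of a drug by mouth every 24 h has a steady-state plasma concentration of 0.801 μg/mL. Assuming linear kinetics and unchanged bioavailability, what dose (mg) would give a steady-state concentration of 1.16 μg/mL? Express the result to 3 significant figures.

2350 mg

With linear kinetics, Css is proportional to dose rate (D/τ) at fixed clearance.
D₂ = D₁ × (Css,target / Css,current) = 1620 × 1.16/0.801 = 2346 mg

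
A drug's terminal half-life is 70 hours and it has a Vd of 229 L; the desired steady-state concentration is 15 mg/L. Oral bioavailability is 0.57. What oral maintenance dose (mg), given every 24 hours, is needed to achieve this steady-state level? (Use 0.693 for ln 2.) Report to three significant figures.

k = 0.693/70 = 0.009900 h⁻¹, so CL = k·Vd = 0.009900 × 229.0 = 2.267 L/h
D = CL × Css × τ / F = 2.267 × 15 × 24 / 0.57 = 1432 mg

1430 mg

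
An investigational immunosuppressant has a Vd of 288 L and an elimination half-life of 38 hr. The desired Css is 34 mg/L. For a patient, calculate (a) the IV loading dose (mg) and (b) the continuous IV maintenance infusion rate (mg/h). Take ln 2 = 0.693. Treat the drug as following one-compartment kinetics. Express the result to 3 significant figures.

LD = Vd × C = 288.0 × 34 = 9792 mg
CL = 0.693 × Vd / t½ = 0.693 × 288.0 / 38 = 5.252 L/h
Infusion rate = CL × Css = 5.252 × 34 = 178.6 mg/h

(a) 9790 mg; (b) 179 mg/h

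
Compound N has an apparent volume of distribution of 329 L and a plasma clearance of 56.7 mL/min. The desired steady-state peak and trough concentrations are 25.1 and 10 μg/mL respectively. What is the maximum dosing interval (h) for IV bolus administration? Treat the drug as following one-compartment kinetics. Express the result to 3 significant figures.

CL = 56.7 mL/min = 56.7 × 0.06 = 3.402 L/h
k = CL / Vd = 3.402 / 329.0 = 0.01034 h⁻¹
Between IV bolus doses, concentration decays as C = C₀·e^(−kτ), so C_peak/C_trough = e^(kτ).
τ_max = ln(C_peak/C_trough) / k = ln(25.1/10) / 0.01034 = 0.9203 / 0.01034 = 89.00 h

89.0 h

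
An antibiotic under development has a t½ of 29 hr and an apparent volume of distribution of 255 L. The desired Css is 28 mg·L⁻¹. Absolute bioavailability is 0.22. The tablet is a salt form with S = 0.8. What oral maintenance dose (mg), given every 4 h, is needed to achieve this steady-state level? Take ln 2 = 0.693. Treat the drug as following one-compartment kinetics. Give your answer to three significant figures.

3880 mg

CL = ln 2 · Vd / t½ = 0.693 × 255.0 / 29 = 6.094 L/h
D = CL × Css × τ / F / S = 6.094 × 28 × 4 / 0.22 / 0.8 = 3878 mg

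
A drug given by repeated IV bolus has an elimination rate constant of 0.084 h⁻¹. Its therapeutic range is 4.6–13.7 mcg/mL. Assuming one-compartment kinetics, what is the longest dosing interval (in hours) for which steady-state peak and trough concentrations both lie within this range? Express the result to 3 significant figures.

13.0 h

Between IV bolus doses, concentration decays as C = C₀·e^(−kτ), so C_peak/C_trough = e^(kτ).
τ_max = ln(C_peak/C_trough) / k = ln(13.7/4.6) / 0.08400 = 1.091 / 0.08400 = 12.99 h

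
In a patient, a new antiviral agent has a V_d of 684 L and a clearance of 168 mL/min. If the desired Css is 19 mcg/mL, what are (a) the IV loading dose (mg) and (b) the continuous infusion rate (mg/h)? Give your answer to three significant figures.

(a) 13000 mg; (b) 192 mg/h

Loading: fill Vd to C_target → 684.0 L × 19 mg/L = 13000 mg
CL = 168 mL/min × 60/1000 = 10.08 L/h
Maintenance: replace elimination → rate = CL × Css = 10.08 × 19 = 191.5 mg/h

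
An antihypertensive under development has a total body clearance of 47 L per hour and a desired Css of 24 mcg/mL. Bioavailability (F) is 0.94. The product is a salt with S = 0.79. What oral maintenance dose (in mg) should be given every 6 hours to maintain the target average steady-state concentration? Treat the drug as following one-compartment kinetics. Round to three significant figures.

9110 mg

D = CL × Css × τ / F / S = 47.00 × 24 × 6 / 0.94 / 0.79 = 9114 mg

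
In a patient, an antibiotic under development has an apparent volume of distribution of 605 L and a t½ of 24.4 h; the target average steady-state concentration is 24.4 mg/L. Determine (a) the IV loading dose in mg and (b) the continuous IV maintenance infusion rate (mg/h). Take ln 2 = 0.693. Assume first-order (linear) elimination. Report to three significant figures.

LD = Vd × C = 605.0 × 24.4 = 14760 mg
CL = 0.693 × Vd / t½ = 0.693 × 605.0 / 24.4 = 17.18 L/h
Infusion rate = CL × Css = 17.18 × 24.4 = 419.2 mg/h

(a) 14800 mg; (b) 419 mg/h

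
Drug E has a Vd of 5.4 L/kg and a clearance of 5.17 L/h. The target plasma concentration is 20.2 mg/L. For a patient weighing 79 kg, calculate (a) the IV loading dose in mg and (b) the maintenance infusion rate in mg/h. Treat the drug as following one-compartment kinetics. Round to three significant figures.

Vd = 5.4 L/kg × 79 kg = 426.6 L
LD = Vd · C_target = 426.6 × 20.2 = 8617 mg
Maintenance: replace elimination → rate = CL × Css = 5.170 × 20.2 = 104.4 mg/h

(a) 8620 mg; (b) 104 mg/h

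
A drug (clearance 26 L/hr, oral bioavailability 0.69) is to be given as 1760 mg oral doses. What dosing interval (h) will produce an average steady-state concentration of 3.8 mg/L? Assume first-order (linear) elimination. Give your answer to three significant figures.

F·D/τ = CL·Css → τ = F·D / (CL·Css).
τ = 0.69 × 1760 / (26 × 3.8) = 12.29 h

12.3 h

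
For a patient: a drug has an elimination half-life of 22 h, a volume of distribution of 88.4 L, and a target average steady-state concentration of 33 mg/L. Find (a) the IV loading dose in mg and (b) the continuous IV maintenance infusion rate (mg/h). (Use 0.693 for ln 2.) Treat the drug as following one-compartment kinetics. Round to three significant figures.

(a) 2920 mg; (b) 91.9 mg/h

LD = Vd × C = 88.40 × 33 = 2917 mg
CL = 0.693 × Vd / t½ = 0.693 × 88.40 / 22 = 2.785 L/h
Infusion rate = CL × Css = 2.785 × 33 = 91.91 mg/h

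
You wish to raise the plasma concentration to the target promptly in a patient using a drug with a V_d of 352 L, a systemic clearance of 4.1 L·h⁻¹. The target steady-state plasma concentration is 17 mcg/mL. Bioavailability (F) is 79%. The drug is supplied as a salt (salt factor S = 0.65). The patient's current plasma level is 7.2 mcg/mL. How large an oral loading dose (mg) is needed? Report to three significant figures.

Concentration deficit ΔC = 17 − 7.2 = 9.800 mg/L
LD = Vd × ΔC / F / S = 352.0 × 9.800 / 0.79 / 0.65 = 6718 mg

6720 mg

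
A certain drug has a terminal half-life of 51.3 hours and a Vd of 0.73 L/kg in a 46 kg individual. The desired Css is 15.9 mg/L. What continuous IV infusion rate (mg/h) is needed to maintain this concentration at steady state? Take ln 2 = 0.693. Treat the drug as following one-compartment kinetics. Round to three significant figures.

7.21 mg/h

Vd = 0.73 L/kg × 46 kg = 33.58 L
CL = 0.693 × Vd / t½ = 0.693 × 33.58 / 51.3 = 0.4536 L/h
Infusion rate = CL × Css = 0.4536 × 15.9 = 7.212 mg/h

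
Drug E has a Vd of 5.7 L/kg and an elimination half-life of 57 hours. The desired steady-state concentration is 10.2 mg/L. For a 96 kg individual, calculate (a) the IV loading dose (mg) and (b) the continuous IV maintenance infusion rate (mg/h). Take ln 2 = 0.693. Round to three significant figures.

(a) 5580 mg; (b) 67.9 mg/h

Total Vd = 5.7 × 96 = 547.2 L
LD = Vd × C = 547.2 × 10.2 = 5581 mg
CL = 0.693 × Vd / t½ = 0.693 × 547.2 / 57 = 6.653 L/h
Infusion rate = CL × Css = 6.653 × 10.2 = 67.86 mg/h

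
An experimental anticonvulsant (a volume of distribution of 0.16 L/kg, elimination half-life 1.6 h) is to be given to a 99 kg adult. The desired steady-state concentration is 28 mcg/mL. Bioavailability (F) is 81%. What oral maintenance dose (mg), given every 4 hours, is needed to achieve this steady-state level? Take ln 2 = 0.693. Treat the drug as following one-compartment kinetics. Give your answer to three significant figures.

949 mg

Vd = 0.16 L/kg × 99 kg = 15.84 L
k = 0.693/1.6 = 0.4331 h⁻¹, so CL = k·Vd = 0.4331 × 15.84 = 6.860 L/h
D = CL × Css × τ / F = 6.860 × 28 × 4 / 0.81 = 948.5 mg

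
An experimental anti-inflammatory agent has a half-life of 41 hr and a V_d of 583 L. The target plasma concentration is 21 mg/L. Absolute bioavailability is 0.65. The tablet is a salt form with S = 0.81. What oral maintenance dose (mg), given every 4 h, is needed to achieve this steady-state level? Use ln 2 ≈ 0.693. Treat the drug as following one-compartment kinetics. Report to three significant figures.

1570 mg

CL = ln 2 · Vd / t½ = 0.693 × 583.0 / 41 = 9.854 L/h
D = CL × Css × τ / F / S = 9.854 × 21 × 4 / 0.65 / 0.81 = 1572 mg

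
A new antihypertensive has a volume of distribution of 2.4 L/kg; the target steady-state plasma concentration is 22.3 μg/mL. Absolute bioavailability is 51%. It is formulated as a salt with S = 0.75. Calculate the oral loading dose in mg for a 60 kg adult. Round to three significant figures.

Vd = 2.4 L/kg × 60 kg = 144.0 L
LD = Vd × C / F / S = 144.0 × 22.30 / 0.51 / 0.75 = 8395 mg

8400 mg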